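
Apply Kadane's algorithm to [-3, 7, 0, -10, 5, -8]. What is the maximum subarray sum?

Using Kadane's algorithm on [-3, 7, 0, -10, 5, -8]:

Scanning through the array:
Position 1 (value 7): max_ending_here = 7, max_so_far = 7
Position 2 (value 0): max_ending_here = 7, max_so_far = 7
Position 3 (value -10): max_ending_here = -3, max_so_far = 7
Position 4 (value 5): max_ending_here = 5, max_so_far = 7
Position 5 (value -8): max_ending_here = -3, max_so_far = 7

Maximum subarray: [7]
Maximum sum: 7

The maximum subarray is [7] with sum 7. This subarray runs from index 1 to index 1.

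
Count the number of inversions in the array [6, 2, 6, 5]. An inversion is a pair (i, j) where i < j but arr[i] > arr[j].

Finding inversions in [6, 2, 6, 5]:

(0, 1): arr[0]=6 > arr[1]=2
(0, 3): arr[0]=6 > arr[3]=5
(2, 3): arr[2]=6 > arr[3]=5

Total inversions: 3

The array has 3 inversion(s): (0,1), (0,3), (2,3). Each pair (i,j) satisfies i < j and arr[i] > arr[j].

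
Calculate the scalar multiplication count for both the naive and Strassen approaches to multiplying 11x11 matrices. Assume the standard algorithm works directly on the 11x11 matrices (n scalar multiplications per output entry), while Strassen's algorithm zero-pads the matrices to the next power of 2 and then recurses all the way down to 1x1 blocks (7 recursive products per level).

Matrix multiplication for 11x11 matrices:

Strassen's algorithm requires power-of-2 dimensions. Pad 11x11 to 16x16 (next power of 2).

Standard algorithm: 11^3 = 1331 multiplications
Strassen's algorithm: 7^(log2(16)) = 7^4 = 2401 multiplications
Difference: 1331 - 2401 = -1070 (Strassen uses MORE here due to padding overhead — for small or just-over-power-of-2 n, padding can outweigh the per-level savings)

Standard: 1331 multiplications (11^3). Strassen: 2401 multiplications (7^4, after padding to 16x16). Strassen reduces 8 recursive multiplications to 7 at each level.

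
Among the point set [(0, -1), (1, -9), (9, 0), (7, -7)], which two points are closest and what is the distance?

Computing all pairwise distances among 4 points:

d((0, -1), (1, -9)) = 8.0623
d((0, -1), (9, 0)) = 9.0554
d((0, -1), (7, -7)) = 9.2195
d((1, -9), (9, 0)) = 12.0416
d((1, -9), (7, -7)) = 6.3246 <-- minimum
d((9, 0), (7, -7)) = 7.2801

Closest pair: (1, -9) and (7, -7) with distance 6.3246

The closest pair is (1, -9) and (7, -7) with Euclidean distance 6.3246. For 4 points, brute-force pairwise comparison is shown above. For large n, the divide-and-conquer algorithm (sort by x, recurse on halves, check the dividing strip) achieves O(n log n).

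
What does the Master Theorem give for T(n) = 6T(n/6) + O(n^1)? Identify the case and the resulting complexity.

Master Theorem for T(n) = 6T(n/6) + O(n^1):

a = 6, b = 6, c = 1
log_b(a) = log_6(6) = 1.0000

Case 2: c = 1 = log_6(6) = 1.0000
T(n) = O(n^1 log n) = O(n log n)

For T(n) = 6T(n/6) + O(n^1): log_6(6) = 1.0000. This is Case 2 of the Master Theorem (c = log_b(a), equal work at all levels), giving O(n log n).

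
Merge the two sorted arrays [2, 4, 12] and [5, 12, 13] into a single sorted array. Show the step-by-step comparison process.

Merging process:

Compare 2 vs 5: take 2 from left. Merged: [2]
Compare 4 vs 5: take 4 from left. Merged: [2, 4]
Compare 12 vs 5: take 5 from right. Merged: [2, 4, 5]
Compare 12 vs 12: take 12 from left. Merged: [2, 4, 5, 12]
Append remaining from right: [12, 13]. Merged: [2, 4, 5, 12, 12, 13]

Final merged array: [2, 4, 5, 12, 12, 13]
Total comparisons: 4

The merged array is [2, 4, 5, 12, 12, 13], requiring 4 comparisons. The merge step runs in O(n) time where n is the total number of elements.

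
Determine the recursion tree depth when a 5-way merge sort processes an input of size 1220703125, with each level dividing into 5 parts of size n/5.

For divide and conquer with division factor 5:

Problem sizes at each level:
Level 0: 1220703125
Level 1: 244140625
Level 2: 48828125
Level 3: 9765625
Level 4: 1953125
Level 5: 390625
Level 6: 78125
Level 7: 15625
Level 8: 3125
Level 9: 625
Level 10: 125
Level 11: 25
Level 12: 5
Level 13: 1

The root is level 0 and the size-1 base case is level 13 (the tree spans levels 0 through 13, i.e. 14 levels counting the root), so the depth is the number of divisions: log_5(1220703125) = 13

The recursion tree depth is log_5(1220703125) = 13. At each level, the problem size is divided by 5, so it takes 13 divisions to reduce to a base case of size 1. The algorithm makes 5 recursive calls at each level.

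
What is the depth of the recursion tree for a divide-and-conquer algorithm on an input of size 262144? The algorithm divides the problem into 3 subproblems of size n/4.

For divide and conquer with division factor 4:

Problem sizes at each level:
Level 0: 262144
Level 1: 65536
Level 2: 16384
Level 3: 4096
Level 4: 1024
Level 5: 256
Level 6: 64
Level 7: 16
Level 8: 4
Level 9: 1

The root is level 0 and the size-1 base case is level 9 (the tree spans levels 0 through 9, i.e. 10 levels counting the root), so the depth is the number of divisions: log_4(262144) = 9

The recursion tree depth is log_4(262144) = 9. At each level, the problem size is divided by 4, so it takes 9 divisions to reduce to a base case of size 1. The algorithm makes 3 recursive calls at each level.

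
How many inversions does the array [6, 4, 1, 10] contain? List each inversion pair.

Finding inversions in [6, 4, 1, 10]:

(0, 1): arr[0]=6 > arr[1]=4
(0, 2): arr[0]=6 > arr[2]=1
(1, 2): arr[1]=4 > arr[2]=1

Total inversions: 3

The array has 3 inversion(s): (0,1), (0,2), (1,2). Each pair (i,j) satisfies i < j and arr[i] > arr[j].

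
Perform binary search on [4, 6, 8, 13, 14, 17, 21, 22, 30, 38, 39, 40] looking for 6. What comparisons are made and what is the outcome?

Binary search for 6 in [4, 6, 8, 13, 14, 17, 21, 22, 30, 38, 39, 40]:

lo=0, hi=11, mid=5, arr[mid]=17 -> 17 > 6, search left half
lo=0, hi=4, mid=2, arr[mid]=8 -> 8 > 6, search left half
lo=0, hi=1, mid=0, arr[mid]=4 -> 4 < 6, search right half
lo=1, hi=1, mid=1, arr[mid]=6 -> Found target at index 1!

Binary search finds 6 at index 1 after 4 comparisons. The search repeatedly halves the search space by comparing with the middle element.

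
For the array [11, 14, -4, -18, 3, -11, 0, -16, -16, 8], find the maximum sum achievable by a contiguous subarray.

Using Kadane's algorithm on [11, 14, -4, -18, 3, -11, 0, -16, -16, 8]:

Scanning through the array:
Position 1 (value 14): max_ending_here = 25, max_so_far = 25
Position 2 (value -4): max_ending_here = 21, max_so_far = 25
Position 3 (value -18): max_ending_here = 3, max_so_far = 25
Position 4 (value 3): max_ending_here = 6, max_so_far = 25
Position 5 (value -11): max_ending_here = -5, max_so_far = 25
Position 6 (value 0): max_ending_here = 0, max_so_far = 25
Position 7 (value -16): max_ending_here = -16, max_so_far = 25
Position 8 (value -16): max_ending_here = -16, max_so_far = 25
Position 9 (value 8): max_ending_here = 8, max_so_far = 25

Maximum subarray: [11, 14]
Maximum sum: 25

The maximum subarray is [11, 14] with sum 25. This subarray runs from index 0 to index 1.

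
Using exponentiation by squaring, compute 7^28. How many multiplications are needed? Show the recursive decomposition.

Computing 7^28 by squaring (build up from 7^1; each line after the first costs one multiplication):

7^1 = 7
7^2 = (7^1)^2 = 7^2 = 49
7^3 = 7 * 7^2 = 7 * 49 = 343
7^6 = (7^3)^2 = 343^2 = 117649
7^7 = 7 * 7^6 = 7 * 117649 = 823543
7^14 = (7^7)^2 = 823543^2 = 678223072849
7^28 = (7^14)^2 = 678223072849^2 = 459986536544739960976801

Result: 459986536544739960976801
Multiplications needed: 6 (6 lines after 7^1)

7^28 = 459986536544739960976801. Using exponentiation by squaring, this requires 6 multiplications. The key idea: if the exponent is even, square the half-power; if odd, multiply by the base once.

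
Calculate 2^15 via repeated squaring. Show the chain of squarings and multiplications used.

Computing 2^15 by squaring (build up from 2^1; each line after the first costs one multiplication):

2^1 = 2
2^2 = (2^1)^2 = 2^2 = 4
2^3 = 2 * 2^2 = 2 * 4 = 8
2^6 = (2^3)^2 = 8^2 = 64
2^7 = 2 * 2^6 = 2 * 64 = 128
2^14 = (2^7)^2 = 128^2 = 16384
2^15 = 2 * 2^14 = 2 * 16384 = 32768

Result: 32768
Multiplications needed: 6 (6 lines after 2^1)

2^15 = 32768. Using exponentiation by squaring, this requires 6 multiplications. The key idea: if the exponent is even, square the half-power; if odd, multiply by the base once.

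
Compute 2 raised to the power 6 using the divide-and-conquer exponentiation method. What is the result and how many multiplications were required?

Computing 2^6 by squaring (build up from 2^1; each line after the first costs one multiplication):

2^1 = 2
2^2 = (2^1)^2 = 2^2 = 4
2^3 = 2 * 2^2 = 2 * 4 = 8
2^6 = (2^3)^2 = 8^2 = 64

Result: 64
Multiplications needed: 3 (3 lines after 2^1)

2^6 = 64. Using exponentiation by squaring, this requires 3 multiplications. The key idea: if the exponent is even, square the half-power; if odd, multiply by the base once.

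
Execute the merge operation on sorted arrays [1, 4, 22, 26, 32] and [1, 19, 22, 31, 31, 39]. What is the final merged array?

Merging process:

Compare 1 vs 1: take 1 from left. Merged: [1]
Compare 4 vs 1: take 1 from right. Merged: [1, 1]
Compare 4 vs 19: take 4 from left. Merged: [1, 1, 4]
Compare 22 vs 19: take 19 from right. Merged: [1, 1, 4, 19]
Compare 22 vs 22: take 22 from left. Merged: [1, 1, 4, 19, 22]
Compare 26 vs 22: take 22 from right. Merged: [1, 1, 4, 19, 22, 22]
Compare 26 vs 31: take 26 from left. Merged: [1, 1, 4, 19, 22, 22, 26]
Compare 32 vs 31: take 31 from right. Merged: [1, 1, 4, 19, 22, 22, 26, 31]
Compare 32 vs 31: take 31 from right. Merged: [1, 1, 4, 19, 22, 22, 26, 31, 31]
Compare 32 vs 39: take 32 from left. Merged: [1, 1, 4, 19, 22, 22, 26, 31, 31, 32]
Append remaining from right: [39]. Merged: [1, 1, 4, 19, 22, 22, 26, 31, 31, 32, 39]

Final merged array: [1, 1, 4, 19, 22, 22, 26, 31, 31, 32, 39]
Total comparisons: 10

The merged array is [1, 1, 4, 19, 22, 22, 26, 31, 31, 32, 39], requiring 10 comparisons. The merge step runs in O(n) time where n is the total number of elements.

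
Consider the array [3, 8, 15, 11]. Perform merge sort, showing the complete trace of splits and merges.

Merge sort trace:

Split: [3, 8, 15, 11] -> [3, 8] and [15, 11]
  Split: [3, 8] -> [3] and [8]
  Merge: [3] + [8] -> [3, 8]
  Split: [15, 11] -> [15] and [11]
  Merge: [15] + [11] -> [11, 15]
Merge: [3, 8] + [11, 15] -> [3, 8, 11, 15]

Final sorted array: [3, 8, 11, 15]

The merge sort proceeds by recursively splitting the array and merging sorted halves.
After all merges, the sorted array is [3, 8, 11, 15].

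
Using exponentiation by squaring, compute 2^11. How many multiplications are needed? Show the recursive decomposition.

Computing 2^11 by squaring (build up from 2^1; each line after the first costs one multiplication):

2^1 = 2
2^2 = (2^1)^2 = 2^2 = 4
2^4 = (2^2)^2 = 4^2 = 16
2^5 = 2 * 2^4 = 2 * 16 = 32
2^10 = (2^5)^2 = 32^2 = 1024
2^11 = 2 * 2^10 = 2 * 1024 = 2048

Result: 2048
Multiplications needed: 5 (5 lines after 2^1)

2^11 = 2048. Using exponentiation by squaring, this requires 5 multiplications. The key idea: if the exponent is even, square the half-power; if odd, multiply by the base once.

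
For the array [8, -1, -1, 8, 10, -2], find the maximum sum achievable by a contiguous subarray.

Using Kadane's algorithm on [8, -1, -1, 8, 10, -2]:

Scanning through the array:
Position 1 (value -1): max_ending_here = 7, max_so_far = 8
Position 2 (value -1): max_ending_here = 6, max_so_far = 8
Position 3 (value 8): max_ending_here = 14, max_so_far = 14
Position 4 (value 10): max_ending_here = 24, max_so_far = 24
Position 5 (value -2): max_ending_here = 22, max_so_far = 24

Maximum subarray: [8, -1, -1, 8, 10]
Maximum sum: 24

The maximum subarray is [8, -1, -1, 8, 10] with sum 24. This subarray runs from index 0 to index 4.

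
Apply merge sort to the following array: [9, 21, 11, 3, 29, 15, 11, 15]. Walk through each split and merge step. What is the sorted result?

Merge sort trace:

Split: [9, 21, 11, 3, 29, 15, 11, 15] -> [9, 21, 11, 3] and [29, 15, 11, 15]
  Split: [9, 21, 11, 3] -> [9, 21] and [11, 3]
    Split: [9, 21] -> [9] and [21]
    Merge: [9] + [21] -> [9, 21]
    Split: [11, 3] -> [11] and [3]
    Merge: [11] + [3] -> [3, 11]
  Merge: [9, 21] + [3, 11] -> [3, 9, 11, 21]
  Split: [29, 15, 11, 15] -> [29, 15] and [11, 15]
    Split: [29, 15] -> [29] and [15]
    Merge: [29] + [15] -> [15, 29]
    Split: [11, 15] -> [11] and [15]
    Merge: [11] + [15] -> [11, 15]
  Merge: [15, 29] + [11, 15] -> [11, 15, 15, 29]
Merge: [3, 9, 11, 21] + [11, 15, 15, 29] -> [3, 9, 11, 11, 15, 15, 21, 29]

Final sorted array: [3, 9, 11, 11, 15, 15, 21, 29]

The merge sort proceeds by recursively splitting the array and merging sorted halves.
After all merges, the sorted array is [3, 9, 11, 11, 15, 15, 21, 29].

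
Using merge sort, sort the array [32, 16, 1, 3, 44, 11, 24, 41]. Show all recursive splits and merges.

Merge sort trace:

Split: [32, 16, 1, 3, 44, 11, 24, 41] -> [32, 16, 1, 3] and [44, 11, 24, 41]
  Split: [32, 16, 1, 3] -> [32, 16] and [1, 3]
    Split: [32, 16] -> [32] and [16]
    Merge: [32] + [16] -> [16, 32]
    Split: [1, 3] -> [1] and [3]
    Merge: [1] + [3] -> [1, 3]
  Merge: [16, 32] + [1, 3] -> [1, 3, 16, 32]
  Split: [44, 11, 24, 41] -> [44, 11] and [24, 41]
    Split: [44, 11] -> [44] and [11]
    Merge: [44] + [11] -> [11, 44]
    Split: [24, 41] -> [24] and [41]
    Merge: [24] + [41] -> [24, 41]
  Merge: [11, 44] + [24, 41] -> [11, 24, 41, 44]
Merge: [1, 3, 16, 32] + [11, 24, 41, 44] -> [1, 3, 11, 16, 24, 32, 41, 44]

Final sorted array: [1, 3, 11, 16, 24, 32, 41, 44]

The merge sort proceeds by recursively splitting the array and merging sorted halves.
After all merges, the sorted array is [1, 3, 11, 16, 24, 32, 41, 44].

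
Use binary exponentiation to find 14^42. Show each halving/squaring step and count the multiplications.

Computing 14^42 by squaring (build up from 14^1; each line after the first costs one multiplication):

14^1 = 14
14^2 = (14^1)^2 = 14^2 = 196
14^4 = (14^2)^2 = 196^2 = 38416
14^5 = 14 * 14^4 = 14 * 38416 = 537824
14^10 = (14^5)^2 = 537824^2 = 289254654976
14^20 = (14^10)^2 = 289254654976^2 = 83668255425284801560576
14^21 = 14 * 14^20 = 14 * 83668255425284801560576 = 1171355575953987221848064
14^42 = (14^21)^2 = 1171355575953987221848064^2 = 1372073885318497127491074758162987278899500548096

Result: 1372073885318497127491074758162987278899500548096
Multiplications needed: 7 (7 lines after 14^1)

14^42 = 1372073885318497127491074758162987278899500548096. Using exponentiation by squaring, this requires 7 multiplications. The key idea: if the exponent is even, square the half-power; if odd, multiply by the base once.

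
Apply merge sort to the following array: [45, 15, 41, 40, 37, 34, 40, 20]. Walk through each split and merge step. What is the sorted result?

Merge sort trace:

Split: [45, 15, 41, 40, 37, 34, 40, 20] -> [45, 15, 41, 40] and [37, 34, 40, 20]
  Split: [45, 15, 41, 40] -> [45, 15] and [41, 40]
    Split: [45, 15] -> [45] and [15]
    Merge: [45] + [15] -> [15, 45]
    Split: [41, 40] -> [41] and [40]
    Merge: [41] + [40] -> [40, 41]
  Merge: [15, 45] + [40, 41] -> [15, 40, 41, 45]
  Split: [37, 34, 40, 20] -> [37, 34] and [40, 20]
    Split: [37, 34] -> [37] and [34]
    Merge: [37] + [34] -> [34, 37]
    Split: [40, 20] -> [40] and [20]
    Merge: [40] + [20] -> [20, 40]
  Merge: [34, 37] + [20, 40] -> [20, 34, 37, 40]
Merge: [15, 40, 41, 45] + [20, 34, 37, 40] -> [15, 20, 34, 37, 40, 40, 41, 45]

Final sorted array: [15, 20, 34, 37, 40, 40, 41, 45]

The merge sort proceeds by recursively splitting the array and merging sorted halves.
After all merges, the sorted array is [15, 20, 34, 37, 40, 40, 41, 45].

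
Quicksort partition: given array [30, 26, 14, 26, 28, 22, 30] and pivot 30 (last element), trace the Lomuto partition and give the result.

Lomuto partition with pivot = 30:

Initial array: [30, 26, 14, 26, 28, 22, 30]

arr[0]=30 <= 30: swap with position 0, array becomes [30, 26, 14, 26, 28, 22, 30]
arr[1]=26 <= 30: swap with position 1, array becomes [30, 26, 14, 26, 28, 22, 30]
arr[2]=14 <= 30: swap with position 2, array becomes [30, 26, 14, 26, 28, 22, 30]
arr[3]=26 <= 30: swap with position 3, array becomes [30, 26, 14, 26, 28, 22, 30]
arr[4]=28 <= 30: swap with position 4, array becomes [30, 26, 14, 26, 28, 22, 30]
arr[5]=22 <= 30: swap with position 5, array becomes [30, 26, 14, 26, 28, 22, 30]

Place pivot at position 6: [30, 26, 14, 26, 28, 22, 30]
Pivot position: 6

After partitioning with pivot 30, the array becomes [30, 26, 14, 26, 28, 22, 30]. The pivot is placed at index 6. All elements to the left of the pivot are <= 30, and all elements to the right are > 30.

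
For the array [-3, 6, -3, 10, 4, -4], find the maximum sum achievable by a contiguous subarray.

Using Kadane's algorithm on [-3, 6, -3, 10, 4, -4]:

Scanning through the array:
Position 1 (value 6): max_ending_here = 6, max_so_far = 6
Position 2 (value -3): max_ending_here = 3, max_so_far = 6
Position 3 (value 10): max_ending_here = 13, max_so_far = 13
Position 4 (value 4): max_ending_here = 17, max_so_far = 17
Position 5 (value -4): max_ending_here = 13, max_so_far = 17

Maximum subarray: [6, -3, 10, 4]
Maximum sum: 17

The maximum subarray is [6, -3, 10, 4] with sum 17. This subarray runs from index 1 to index 4.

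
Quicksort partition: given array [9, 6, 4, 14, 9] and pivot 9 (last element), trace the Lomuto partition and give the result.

Lomuto partition with pivot = 9:

Initial array: [9, 6, 4, 14, 9]

arr[0]=9 <= 9: swap with position 0, array becomes [9, 6, 4, 14, 9]
arr[1]=6 <= 9: swap with position 1, array becomes [9, 6, 4, 14, 9]
arr[2]=4 <= 9: swap with position 2, array becomes [9, 6, 4, 14, 9]
arr[3]=14 > 9: no swap

Place pivot at position 3: [9, 6, 4, 9, 14]
Pivot position: 3

After partitioning with pivot 9, the array becomes [9, 6, 4, 9, 14]. The pivot is placed at index 3. All elements to the left of the pivot are <= 9, and all elements to the right are > 9.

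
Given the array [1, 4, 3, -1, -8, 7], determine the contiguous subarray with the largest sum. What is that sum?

Using Kadane's algorithm on [1, 4, 3, -1, -8, 7]:

Scanning through the array:
Position 1 (value 4): max_ending_here = 5, max_so_far = 5
Position 2 (value 3): max_ending_here = 8, max_so_far = 8
Position 3 (value -1): max_ending_here = 7, max_so_far = 8
Position 4 (value -8): max_ending_here = -1, max_so_far = 8
Position 5 (value 7): max_ending_here = 7, max_so_far = 8

Maximum subarray: [1, 4, 3]
Maximum sum: 8

The maximum subarray is [1, 4, 3] with sum 8. This subarray runs from index 0 to index 2.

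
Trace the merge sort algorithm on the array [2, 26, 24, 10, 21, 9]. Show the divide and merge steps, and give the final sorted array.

Merge sort trace:

Split: [2, 26, 24, 10, 21, 9] -> [2, 26, 24] and [10, 21, 9]
  Split: [2, 26, 24] -> [2] and [26, 24]
    Split: [26, 24] -> [26] and [24]
    Merge: [26] + [24] -> [24, 26]
  Merge: [2] + [24, 26] -> [2, 24, 26]
  Split: [10, 21, 9] -> [10] and [21, 9]
    Split: [21, 9] -> [21] and [9]
    Merge: [21] + [9] -> [9, 21]
  Merge: [10] + [9, 21] -> [9, 10, 21]
Merge: [2, 24, 26] + [9, 10, 21] -> [2, 9, 10, 21, 24, 26]

Final sorted array: [2, 9, 10, 21, 24, 26]

The merge sort proceeds by recursively splitting the array and merging sorted halves.
After all merges, the sorted array is [2, 9, 10, 21, 24, 26].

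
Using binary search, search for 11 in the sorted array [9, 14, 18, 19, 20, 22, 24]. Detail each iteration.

Binary search for 11 in [9, 14, 18, 19, 20, 22, 24]:

lo=0, hi=6, mid=3, arr[mid]=19 -> 19 > 11, search left half
lo=0, hi=2, mid=1, arr[mid]=14 -> 14 > 11, search left half
lo=0, hi=0, mid=0, arr[mid]=9 -> 9 < 11, search right half
lo=1 > hi=0, target 11 not found

Binary search determines that 11 is not in the array after 3 comparisons. The search space was exhausted without finding the target.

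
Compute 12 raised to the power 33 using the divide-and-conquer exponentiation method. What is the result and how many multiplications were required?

Computing 12^33 by squaring (build up from 12^1; each line after the first costs one multiplication):

12^1 = 12
12^2 = (12^1)^2 = 12^2 = 144
12^4 = (12^2)^2 = 144^2 = 20736
12^8 = (12^4)^2 = 20736^2 = 429981696
12^16 = (12^8)^2 = 429981696^2 = 184884258895036416
12^32 = (12^16)^2 = 184884258895036416^2 = 34182189187166852111368841966125056
12^33 = 12 * 12^32 = 12 * 34182189187166852111368841966125056 = 410186270246002225336426103593500672

Result: 410186270246002225336426103593500672
Multiplications needed: 6 (6 lines after 12^1)

12^33 = 410186270246002225336426103593500672. Using exponentiation by squaring, this requires 6 multiplications. The key idea: if the exponent is even, square the half-power; if odd, multiply by the base once.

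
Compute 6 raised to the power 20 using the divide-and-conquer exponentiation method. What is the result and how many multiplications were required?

Computing 6^20 by squaring (build up from 6^1; each line after the first costs one multiplication):

6^1 = 6
6^2 = (6^1)^2 = 6^2 = 36
6^4 = (6^2)^2 = 36^2 = 1296
6^5 = 6 * 6^4 = 6 * 1296 = 7776
6^10 = (6^5)^2 = 7776^2 = 60466176
6^20 = (6^10)^2 = 60466176^2 = 3656158440062976

Result: 3656158440062976
Multiplications needed: 5 (5 lines after 6^1)

6^20 = 3656158440062976. Using exponentiation by squaring, this requires 5 multiplications. The key idea: if the exponent is even, square the half-power; if odd, multiply by the base once.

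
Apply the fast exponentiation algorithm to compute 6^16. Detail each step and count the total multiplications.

Computing 6^16 by squaring (build up from 6^1; each line after the first costs one multiplication):

6^1 = 6
6^2 = (6^1)^2 = 6^2 = 36
6^4 = (6^2)^2 = 36^2 = 1296
6^8 = (6^4)^2 = 1296^2 = 1679616
6^16 = (6^8)^2 = 1679616^2 = 2821109907456

Result: 2821109907456
Multiplications needed: 4 (4 lines after 6^1)

6^16 = 2821109907456. Using exponentiation by squaring, this requires 4 multiplications. The key idea: if the exponent is even, square the half-power; if odd, multiply by the base once.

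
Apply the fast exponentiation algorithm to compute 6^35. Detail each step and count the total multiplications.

Computing 6^35 by squaring (build up from 6^1; each line after the first costs one multiplication):

6^1 = 6
6^2 = (6^1)^2 = 6^2 = 36
6^4 = (6^2)^2 = 36^2 = 1296
6^8 = (6^4)^2 = 1296^2 = 1679616
6^16 = (6^8)^2 = 1679616^2 = 2821109907456
6^17 = 6 * 6^16 = 6 * 2821109907456 = 16926659444736
6^34 = (6^17)^2 = 16926659444736^2 = 286511799958070431838109696
6^35 = 6 * 6^34 = 6 * 286511799958070431838109696 = 1719070799748422591028658176

Result: 1719070799748422591028658176
Multiplications needed: 7 (7 lines after 6^1)

6^35 = 1719070799748422591028658176. Using exponentiation by squaring, this requires 7 multiplications. The key idea: if the exponent is even, square the half-power; if odd, multiply by the base once.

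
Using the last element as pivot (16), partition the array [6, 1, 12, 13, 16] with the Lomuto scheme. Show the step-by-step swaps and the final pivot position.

Lomuto partition with pivot = 16:

Initial array: [6, 1, 12, 13, 16]

arr[0]=6 <= 16: swap with position 0, array becomes [6, 1, 12, 13, 16]
arr[1]=1 <= 16: swap with position 1, array becomes [6, 1, 12, 13, 16]
arr[2]=12 <= 16: swap with position 2, array becomes [6, 1, 12, 13, 16]
arr[3]=13 <= 16: swap with position 3, array becomes [6, 1, 12, 13, 16]

Place pivot at position 4: [6, 1, 12, 13, 16]
Pivot position: 4

After partitioning with pivot 16, the array becomes [6, 1, 12, 13, 16]. The pivot is placed at index 4. All elements to the left of the pivot are <= 16, and all elements to the right are > 16.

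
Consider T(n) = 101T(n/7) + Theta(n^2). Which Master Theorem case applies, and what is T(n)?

Master Theorem for T(n) = 101T(n/7) + O(n^2):

a = 101, b = 7, c = 2
log_b(a) = log_7(101) = 2.3717

Case 1: c = 2 < log_7(101) = 2.3717
T(n) = O(n^(log_7 101))

For T(n) = 101T(n/7) + O(n^2): log_7(101) = 2.3717. This is Case 1 of the Master Theorem (c < log_b(a), work dominated by leaves), giving O(n^(log_7 101)).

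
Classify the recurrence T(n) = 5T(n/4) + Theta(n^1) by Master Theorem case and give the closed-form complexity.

Master Theorem for T(n) = 5T(n/4) + O(n^1):

a = 5, b = 4, c = 1
log_b(a) = log_4(5) = 1.1610

Case 1: c = 1 < log_4(5) = 1.1610
T(n) = O(n^(log_4 5))

For T(n) = 5T(n/4) + O(n^1): log_4(5) = 1.1610. This is Case 1 of the Master Theorem (c < log_b(a), work dominated by leaves), giving O(n^(log_4 5)).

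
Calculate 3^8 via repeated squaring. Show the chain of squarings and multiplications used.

Computing 3^8 by squaring (build up from 3^1; each line after the first costs one multiplication):

3^1 = 3
3^2 = (3^1)^2 = 3^2 = 9
3^4 = (3^2)^2 = 9^2 = 81
3^8 = (3^4)^2 = 81^2 = 6561

Result: 6561
Multiplications needed: 3 (3 lines after 3^1)

3^8 = 6561. Using exponentiation by squaring, this requires 3 multiplications. The key idea: if the exponent is even, square the half-power; if odd, multiply by the base once.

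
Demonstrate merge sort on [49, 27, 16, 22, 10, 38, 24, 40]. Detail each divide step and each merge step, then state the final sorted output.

Merge sort trace:

Split: [49, 27, 16, 22, 10, 38, 24, 40] -> [49, 27, 16, 22] and [10, 38, 24, 40]
  Split: [49, 27, 16, 22] -> [49, 27] and [16, 22]
    Split: [49, 27] -> [49] and [27]
    Merge: [49] + [27] -> [27, 49]
    Split: [16, 22] -> [16] and [22]
    Merge: [16] + [22] -> [16, 22]
  Merge: [27, 49] + [16, 22] -> [16, 22, 27, 49]
  Split: [10, 38, 24, 40] -> [10, 38] and [24, 40]
    Split: [10, 38] -> [10] and [38]
    Merge: [10] + [38] -> [10, 38]
    Split: [24, 40] -> [24] and [40]
    Merge: [24] + [40] -> [24, 40]
  Merge: [10, 38] + [24, 40] -> [10, 24, 38, 40]
Merge: [16, 22, 27, 49] + [10, 24, 38, 40] -> [10, 16, 22, 24, 27, 38, 40, 49]

Final sorted array: [10, 16, 22, 24, 27, 38, 40, 49]

The merge sort proceeds by recursively splitting the array and merging sorted halves.
After all merges, the sorted array is [10, 16, 22, 24, 27, 38, 40, 49].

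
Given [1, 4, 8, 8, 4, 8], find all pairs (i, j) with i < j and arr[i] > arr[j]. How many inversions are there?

Finding inversions in [1, 4, 8, 8, 4, 8]:

(2, 4): arr[2]=8 > arr[4]=4
(3, 4): arr[3]=8 > arr[4]=4

Total inversions: 2

The array has 2 inversion(s): (2,4), (3,4). Each pair (i,j) satisfies i < j and arr[i] > arr[j].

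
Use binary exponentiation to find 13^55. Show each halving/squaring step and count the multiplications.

Computing 13^55 by squaring (build up from 13^1; each line after the first costs one multiplication):

13^1 = 13
13^2 = (13^1)^2 = 13^2 = 169
13^3 = 13 * 13^2 = 13 * 169 = 2197
13^6 = (13^3)^2 = 2197^2 = 4826809
13^12 = (13^6)^2 = 4826809^2 = 23298085122481
13^13 = 13 * 13^12 = 13 * 23298085122481 = 302875106592253
13^26 = (13^13)^2 = 302875106592253^2 = 91733330193268616658399616009
13^27 = 13 * 13^26 = 13 * 91733330193268616658399616009 = 1192533292512492016559195008117
13^54 = (13^27)^2 = 1192533292512492016559195008117^2 = 1422135653750684847524758738836375672734734444846971695885689
13^55 = 13 * 13^54 = 13 * 1422135653750684847524758738836375672734734444846971695885689 = 18487763498758903017821863604872883745551547783010632046513957

Result: 18487763498758903017821863604872883745551547783010632046513957
Multiplications needed: 9 (9 lines after 13^1)

13^55 = 18487763498758903017821863604872883745551547783010632046513957. Using exponentiation by squaring, this requires 9 multiplications. The key idea: if the exponent is even, square the half-power; if odd, multiply by the base once.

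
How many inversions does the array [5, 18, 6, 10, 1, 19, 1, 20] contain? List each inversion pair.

Finding inversions in [5, 18, 6, 10, 1, 19, 1, 20]:

(0, 4): arr[0]=5 > arr[4]=1
(0, 6): arr[0]=5 > arr[6]=1
(1, 2): arr[1]=18 > arr[2]=6
(1, 3): arr[1]=18 > arr[3]=10
(1, 4): arr[1]=18 > arr[4]=1
(1, 6): arr[1]=18 > arr[6]=1
(2, 4): arr[2]=6 > arr[4]=1
(2, 6): arr[2]=6 > arr[6]=1
(3, 4): arr[3]=10 > arr[4]=1
(3, 6): arr[3]=10 > arr[6]=1
(5, 6): arr[5]=19 > arr[6]=1

Total inversions: 11

The array has 11 inversion(s): (0,4), (0,6), (1,2), (1,3), (1,4), (1,6), (2,4), (2,6), (3,4), (3,6), (5,6). Each pair (i,j) satisfies i < j and arr[i] > arr[j].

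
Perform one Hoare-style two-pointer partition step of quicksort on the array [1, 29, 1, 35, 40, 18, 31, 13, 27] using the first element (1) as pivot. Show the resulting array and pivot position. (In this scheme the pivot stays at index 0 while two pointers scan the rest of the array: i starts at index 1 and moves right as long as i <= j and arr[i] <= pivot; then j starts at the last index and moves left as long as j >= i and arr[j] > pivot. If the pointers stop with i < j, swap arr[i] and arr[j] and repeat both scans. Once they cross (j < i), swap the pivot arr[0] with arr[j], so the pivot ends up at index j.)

Hoare-style two-pointer partition with pivot = 1:

Initial array: [1, 29, 1, 35, 40, 18, 31, 13, 27]

Pointers start at i = 1, j = 8.
i stops at index 1 (arr[1]=29 > 1), j stops at index 2 (arr[2]=1 <= 1): swap arr[1] and arr[2], array becomes [1, 1, 29, 35, 40, 18, 31, 13, 27]
i ends at 2, j ends at 1: the pointers have crossed (j < i), so scanning stops.

Swap pivot arr[0] with arr[1] to place pivot at position 1: [1, 1, 29, 35, 40, 18, 31, 13, 27]
Pivot position: 1

After partitioning with pivot 1, the array becomes [1, 1, 29, 35, 40, 18, 31, 13, 27]. The pivot is placed at index 1. All elements to the left of the pivot are <= 1, and all elements to the right are > 1.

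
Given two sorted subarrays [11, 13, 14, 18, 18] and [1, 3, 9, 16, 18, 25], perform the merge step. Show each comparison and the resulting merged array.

Merging process:

Compare 11 vs 1: take 1 from right. Merged: [1]
Compare 11 vs 3: take 3 from right. Merged: [1, 3]
Compare 11 vs 9: take 9 from right. Merged: [1, 3, 9]
Compare 11 vs 16: take 11 from left. Merged: [1, 3, 9, 11]
Compare 13 vs 16: take 13 from left. Merged: [1, 3, 9, 11, 13]
Compare 14 vs 16: take 14 from left. Merged: [1, 3, 9, 11, 13, 14]
Compare 18 vs 16: take 16 from right. Merged: [1, 3, 9, 11, 13, 14, 16]
Compare 18 vs 18: take 18 from left. Merged: [1, 3, 9, 11, 13, 14, 16, 18]
Compare 18 vs 18: take 18 from left. Merged: [1, 3, 9, 11, 13, 14, 16, 18, 18]
Append remaining from right: [18, 25]. Merged: [1, 3, 9, 11, 13, 14, 16, 18, 18, 18, 25]

Final merged array: [1, 3, 9, 11, 13, 14, 16, 18, 18, 18, 25]
Total comparisons: 9

The merged array is [1, 3, 9, 11, 13, 14, 16, 18, 18, 18, 25], requiring 9 comparisons. The merge step runs in O(n) time where n is the total number of elements.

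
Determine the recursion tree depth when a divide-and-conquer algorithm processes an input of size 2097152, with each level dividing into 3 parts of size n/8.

For divide and conquer with division factor 8:

Problem sizes at each level:
Level 0: 2097152
Level 1: 262144
Level 2: 32768
Level 3: 4096
Level 4: 512
Level 5: 64
Level 6: 8
Level 7: 1

The root is level 0 and the size-1 base case is level 7 (the tree spans levels 0 through 7, i.e. 8 levels counting the root), so the depth is the number of divisions: log_8(2097152) = 7

The recursion tree depth is log_8(2097152) = 7. At each level, the problem size is divided by 8, so it takes 7 divisions to reduce to a base case of size 1. The algorithm makes 3 recursive calls at each level.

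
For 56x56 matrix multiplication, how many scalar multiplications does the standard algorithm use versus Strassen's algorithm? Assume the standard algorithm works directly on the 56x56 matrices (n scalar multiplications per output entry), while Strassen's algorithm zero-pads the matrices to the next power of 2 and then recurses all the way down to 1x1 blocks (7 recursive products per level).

Matrix multiplication for 56x56 matrices:

Strassen's algorithm requires power-of-2 dimensions. Pad 56x56 to 64x64 (next power of 2).

Standard algorithm: 56^3 = 175616 multiplications
Strassen's algorithm: 7^(log2(64)) = 7^6 = 117649 multiplications
Savings: 175616 - 117649 = 57967 multiplications

Standard: 175616 multiplications (56^3). Strassen: 117649 multiplications (7^6, after padding to 64x64). Strassen reduces 8 recursive multiplications to 7 at each level.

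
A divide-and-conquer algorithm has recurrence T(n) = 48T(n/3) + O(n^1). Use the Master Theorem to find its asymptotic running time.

Master Theorem for T(n) = 48T(n/3) + O(n^1):

a = 48, b = 3, c = 1
log_b(a) = log_3(48) = 3.5237

Case 1: c = 1 < log_3(48) = 3.5237
T(n) = O(n^(log_3 48))

For T(n) = 48T(n/3) + O(n^1): log_3(48) = 3.5237. This is Case 1 of the Master Theorem (c < log_b(a), work dominated by leaves), giving O(n^(log_3 48)).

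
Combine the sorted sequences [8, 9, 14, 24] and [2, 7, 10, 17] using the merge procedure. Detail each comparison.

Merging process:

Compare 8 vs 2: take 2 from right. Merged: [2]
Compare 8 vs 7: take 7 from right. Merged: [2, 7]
Compare 8 vs 10: take 8 from left. Merged: [2, 7, 8]
Compare 9 vs 10: take 9 from left. Merged: [2, 7, 8, 9]
Compare 14 vs 10: take 10 from right. Merged: [2, 7, 8, 9, 10]
Compare 14 vs 17: take 14 from left. Merged: [2, 7, 8, 9, 10, 14]
Compare 24 vs 17: take 17 from right. Merged: [2, 7, 8, 9, 10, 14, 17]
Append remaining from left: [24]. Merged: [2, 7, 8, 9, 10, 14, 17, 24]

Final merged array: [2, 7, 8, 9, 10, 14, 17, 24]
Total comparisons: 7

The merged array is [2, 7, 8, 9, 10, 14, 17, 24], requiring 7 comparisons. The merge step runs in O(n) time where n is the total number of elements.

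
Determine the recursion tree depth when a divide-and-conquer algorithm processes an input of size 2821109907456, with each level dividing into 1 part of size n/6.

For divide and conquer with division factor 6:

Problem sizes at each level:
Level 0: 2821109907456
Level 1: 470184984576
Level 2: 78364164096
Level 3: 13060694016
Level 4: 2176782336
Level 5: 362797056
Level 6: 60466176
Level 7: 10077696
Level 8: 1679616
Level 9: 279936
Level 10: 46656
Level 11: 7776
Level 12: 1296
Level 13: 216
Level 14: 36
Level 15: 6
Level 16: 1

The root is level 0 and the size-1 base case is level 16 (the tree spans levels 0 through 16, i.e. 17 levels counting the root), so the depth is the number of divisions: log_6(2821109907456) = 16

The recursion tree depth is log_6(2821109907456) = 16. At each level, the problem size is divided by 6, so it takes 16 divisions to reduce to a base case of size 1. The algorithm makes 1 recursive call at each level.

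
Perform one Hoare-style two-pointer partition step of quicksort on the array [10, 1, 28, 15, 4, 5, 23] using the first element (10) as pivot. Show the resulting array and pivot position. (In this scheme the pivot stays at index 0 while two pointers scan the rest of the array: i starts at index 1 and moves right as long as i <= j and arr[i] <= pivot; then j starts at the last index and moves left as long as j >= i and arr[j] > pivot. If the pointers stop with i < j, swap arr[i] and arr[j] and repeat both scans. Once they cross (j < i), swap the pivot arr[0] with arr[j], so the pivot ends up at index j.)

Hoare-style two-pointer partition with pivot = 10:

Initial array: [10, 1, 28, 15, 4, 5, 23]

Pointers start at i = 1, j = 6.
i stops at index 2 (arr[2]=28 > 10), j stops at index 5 (arr[5]=5 <= 10): swap arr[2] and arr[5], array becomes [10, 1, 5, 15, 4, 28, 23]
i stops at index 3 (arr[3]=15 > 10), j stops at index 4 (arr[4]=4 <= 10): swap arr[3] and arr[4], array becomes [10, 1, 5, 4, 15, 28, 23]
i ends at 4, j ends at 3: the pointers have crossed (j < i), so scanning stops.

Swap pivot arr[0] with arr[3] to place pivot at position 3: [4, 1, 5, 10, 15, 28, 23]
Pivot position: 3

After partitioning with pivot 10, the array becomes [4, 1, 5, 10, 15, 28, 23]. The pivot is placed at index 3. All elements to the left of the pivot are <= 10, and all elements to the right are > 10.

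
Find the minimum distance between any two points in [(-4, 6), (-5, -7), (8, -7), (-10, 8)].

Computing all pairwise distances among 4 points:

d((-4, 6), (-5, -7)) = 13.0384
d((-4, 6), (8, -7)) = 17.6918
d((-4, 6), (-10, 8)) = 6.3246 <-- minimum
d((-5, -7), (8, -7)) = 13.0
d((-5, -7), (-10, 8)) = 15.8114
d((8, -7), (-10, 8)) = 23.4307

Closest pair: (-4, 6) and (-10, 8) with distance 6.3246

The closest pair is (-4, 6) and (-10, 8) with Euclidean distance 6.3246. For 4 points, brute-force pairwise comparison is shown above. For large n, the divide-and-conquer algorithm (sort by x, recurse on halves, check the dividing strip) achieves O(n log n).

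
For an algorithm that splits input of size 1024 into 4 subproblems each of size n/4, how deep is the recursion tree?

For divide and conquer with division factor 4:

Problem sizes at each level:
Level 0: 1024
Level 1: 256
Level 2: 64
Level 3: 16
Level 4: 4
Level 5: 1

The root is level 0 and the size-1 base case is level 5 (the tree spans levels 0 through 5, i.e. 6 levels counting the root), so the depth is the number of divisions: log_4(1024) = 5

The recursion tree depth is log_4(1024) = 5. At each level, the problem size is divided by 4, so it takes 5 divisions to reduce to a base case of size 1. The algorithm makes 4 recursive calls at each level.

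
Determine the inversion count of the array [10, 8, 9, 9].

Finding inversions in [10, 8, 9, 9]:

(0, 1): arr[0]=10 > arr[1]=8
(0, 2): arr[0]=10 > arr[2]=9
(0, 3): arr[0]=10 > arr[3]=9

Total inversions: 3

The array has 3 inversion(s): (0,1), (0,2), (0,3). Each pair (i,j) satisfies i < j and arr[i] > arr[j].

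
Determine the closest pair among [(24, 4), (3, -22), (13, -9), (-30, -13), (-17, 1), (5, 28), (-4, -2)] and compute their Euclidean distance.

Computing all pairwise distances among 7 points:

d((24, 4), (3, -22)) = 33.4215
d((24, 4), (13, -9)) = 17.0294
d((24, 4), (-30, -13)) = 56.6127
d((24, 4), (-17, 1)) = 41.1096
d((24, 4), (5, 28)) = 30.6105
d((24, 4), (-4, -2)) = 28.6356
d((3, -22), (13, -9)) = 16.4012
d((3, -22), (-30, -13)) = 34.2053
d((3, -22), (-17, 1)) = 30.4795
d((3, -22), (5, 28)) = 50.04
d((3, -22), (-4, -2)) = 21.1896
d((13, -9), (-30, -13)) = 43.1856
d((13, -9), (-17, 1)) = 31.6228
d((13, -9), (5, 28)) = 37.855
d((13, -9), (-4, -2)) = 18.3848
d((-30, -13), (-17, 1)) = 19.105
d((-30, -13), (5, 28)) = 53.9073
d((-30, -13), (-4, -2)) = 28.2312
d((-17, 1), (5, 28)) = 34.8281
d((-17, 1), (-4, -2)) = 13.3417 <-- minimum
d((5, 28), (-4, -2)) = 31.3209

Closest pair: (-17, 1) and (-4, -2) with distance 13.3417

The closest pair is (-17, 1) and (-4, -2) with Euclidean distance 13.3417. For 7 points, brute-force pairwise comparison is shown above. For large n, the divide-and-conquer algorithm (sort by x, recurse on halves, check the dividing strip) achieves O(n log n).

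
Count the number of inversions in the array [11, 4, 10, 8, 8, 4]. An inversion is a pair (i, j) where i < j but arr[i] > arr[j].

Finding inversions in [11, 4, 10, 8, 8, 4]:

(0, 1): arr[0]=11 > arr[1]=4
(0, 2): arr[0]=11 > arr[2]=10
(0, 3): arr[0]=11 > arr[3]=8
(0, 4): arr[0]=11 > arr[4]=8
(0, 5): arr[0]=11 > arr[5]=4
(2, 3): arr[2]=10 > arr[3]=8
(2, 4): arr[2]=10 > arr[4]=8
(2, 5): arr[2]=10 > arr[5]=4
(3, 5): arr[3]=8 > arr[5]=4
(4, 5): arr[4]=8 > arr[5]=4

Total inversions: 10

The array has 10 inversion(s): (0,1), (0,2), (0,3), (0,4), (0,5), (2,3), (2,4), (2,5), (3,5), (4,5). Each pair (i,j) satisfies i < j and arr[i] > arr[j].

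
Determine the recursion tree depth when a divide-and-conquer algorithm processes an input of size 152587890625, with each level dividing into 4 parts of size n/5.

For divide and conquer with division factor 5:

Problem sizes at each level:
Level 0: 152587890625
Level 1: 30517578125
Level 2: 6103515625
Level 3: 1220703125
Level 4: 244140625
Level 5: 48828125
Level 6: 9765625
Level 7: 1953125
Level 8: 390625
Level 9: 78125
Level 10: 15625
Level 11: 3125
Level 12: 625
Level 13: 125
Level 14: 25
Level 15: 5
Level 16: 1

The root is level 0 and the size-1 base case is level 16 (the tree spans levels 0 through 16, i.e. 17 levels counting the root), so the depth is the number of divisions: log_5(152587890625) = 16

The recursion tree depth is log_5(152587890625) = 16. At each level, the problem size is divided by 5, so it takes 16 divisions to reduce to a base case of size 1. The algorithm makes 4 recursive calls at each level.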